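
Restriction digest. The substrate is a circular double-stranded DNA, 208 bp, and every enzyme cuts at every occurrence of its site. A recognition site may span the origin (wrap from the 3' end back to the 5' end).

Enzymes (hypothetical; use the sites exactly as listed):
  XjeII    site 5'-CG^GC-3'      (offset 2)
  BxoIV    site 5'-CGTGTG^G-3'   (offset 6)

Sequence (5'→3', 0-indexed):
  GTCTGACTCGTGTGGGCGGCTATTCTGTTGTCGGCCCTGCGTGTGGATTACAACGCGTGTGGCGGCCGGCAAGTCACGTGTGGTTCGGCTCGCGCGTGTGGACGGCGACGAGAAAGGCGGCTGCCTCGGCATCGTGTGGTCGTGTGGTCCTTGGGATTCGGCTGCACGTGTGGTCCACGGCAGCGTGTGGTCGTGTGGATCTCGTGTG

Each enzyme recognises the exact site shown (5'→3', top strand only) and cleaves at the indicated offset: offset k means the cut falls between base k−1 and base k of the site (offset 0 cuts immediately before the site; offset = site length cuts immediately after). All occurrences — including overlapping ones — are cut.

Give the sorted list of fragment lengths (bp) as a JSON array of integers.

Scan for sites:
  XjeII (CGGC, off=2): starts [16, 31, 62, 66, 85, 102, 117, 126, 158, 177] → cuts [18, 33, 64, 68, 87, 104, 119, 128, 160, 179]
  BxoIV (CGTGTGG, off=6): starts [8, 39, 55, 76, 94, 132, 140, 166, 183, 191, 202] → cuts [0, 14, 45, 61, 82, 100, 138, 146, 172, 189, 197]

Pooled cuts: [0, 14, 18, 33, 45, 61, 64, 68, 82, 87, 100, 104, 119, 128, 138, 146, 160, 172, 179, 189, 197]

Fragment lengths:
  0→14: 14 bp
  14→18: 4 bp
  18→33: 15 bp
  33→45: 12 bp
  45→61: 16 bp
  61→64: 3 bp
  64→68: 4 bp
  68→82: 14 bp
  82→87: 5 bp
  87→100: 13 bp
  100→104: 4 bp
  104→119: 15 bp
  119→128: 9 bp
  128→138: 10 bp
  138→146: 8 bp
  146→160: 14 bp
  160→172: 12 bp
  172→179: 7 bp
  179→189: 10 bp
  189→197: 8 bp
  197→0 (wrap): 208-197+0 = 11 bp

[3,4,4,4,5,7,8,8,9,10,10,11,12,12,13,14,14,14,15,15,16]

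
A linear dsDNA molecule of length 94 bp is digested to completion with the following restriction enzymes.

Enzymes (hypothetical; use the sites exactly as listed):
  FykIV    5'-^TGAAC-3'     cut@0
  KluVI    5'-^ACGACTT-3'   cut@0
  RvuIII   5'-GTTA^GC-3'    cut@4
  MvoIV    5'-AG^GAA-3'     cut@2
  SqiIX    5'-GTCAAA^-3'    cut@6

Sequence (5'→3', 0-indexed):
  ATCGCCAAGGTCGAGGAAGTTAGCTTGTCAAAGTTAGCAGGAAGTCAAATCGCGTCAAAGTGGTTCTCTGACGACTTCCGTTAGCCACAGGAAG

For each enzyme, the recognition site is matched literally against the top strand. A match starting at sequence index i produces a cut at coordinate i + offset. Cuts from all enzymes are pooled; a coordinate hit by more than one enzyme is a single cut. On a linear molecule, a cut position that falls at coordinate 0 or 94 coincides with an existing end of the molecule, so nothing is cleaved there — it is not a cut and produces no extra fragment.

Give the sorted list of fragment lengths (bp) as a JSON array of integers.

Site scan:
  FykIV (TGAAC, off=0): no sites
  KluVI ACGACTT/0: at [70] ⇒ [70]
  RvuIII GTTAGC/4: at [18, 32, 79] ⇒ [22, 36, 83]
  MvoIV AGGAA/2: at [13, 38, 88] ⇒ [15, 40, 90]
  SqiIX GTCAAA/6: at [26, 43, 53] ⇒ [32, 49, 59]

All cut coordinates (distinct, sorted): [15, 22, 32, 36, 40, 49, 59, 70, 83, 90]

Fragment lengths:
  [0,15): 15 bp
  [15,22): 7 bp
  [22,32): 10 bp
  [32,36): 4 bp
  [36,40): 4 bp
  [40,49): 9 bp
  [49,59): 10 bp
  [59,70): 11 bp
  [70,83): 13 bp
  [83,90): 7 bp
  [90,94): 4 bp

[4,4,4,7,7,9,10,10,11,13,15]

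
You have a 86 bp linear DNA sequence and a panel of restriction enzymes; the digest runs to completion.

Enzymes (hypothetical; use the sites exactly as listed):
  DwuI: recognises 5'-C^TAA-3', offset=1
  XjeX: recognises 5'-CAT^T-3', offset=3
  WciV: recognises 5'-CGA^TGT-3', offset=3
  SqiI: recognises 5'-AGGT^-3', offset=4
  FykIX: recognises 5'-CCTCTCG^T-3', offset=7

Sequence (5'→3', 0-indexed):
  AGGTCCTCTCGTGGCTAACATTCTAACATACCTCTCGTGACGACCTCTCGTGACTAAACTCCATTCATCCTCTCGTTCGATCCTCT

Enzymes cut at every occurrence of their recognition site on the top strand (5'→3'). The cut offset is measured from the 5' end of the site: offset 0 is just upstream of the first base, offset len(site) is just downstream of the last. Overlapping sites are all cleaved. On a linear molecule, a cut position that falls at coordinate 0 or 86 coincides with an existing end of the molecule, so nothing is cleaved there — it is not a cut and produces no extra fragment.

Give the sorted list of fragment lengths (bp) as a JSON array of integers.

[2,4,4,4,6,7,10,11,11,13,14]

Per-enzyme occurrences:
  DwuI CTAA/1: at [14, 22, 53] ⇒ [15, 23, 54]
  XjeX CATT/3: at [18, 61] ⇒ [21, 64]
  WciV (CGATGT, off=3): no sites
  SqiI AGGT/4: at [0] ⇒ [4]
  FykIX CCTCTCGT/7: at [4, 30, 43, 68] ⇒ [11, 37, 50, 75]

Pooled cuts: [4, 11, 15, 21, 23, 37, 50, 54, 64, 75]

Fragment lengths:
  [0,4): 4 bp
  [4,11): 7 bp
  [11,15): 4 bp
  [15,21): 6 bp
  [21,23): 2 bp
  [23,37): 14 bp
  [37,50): 13 bp
  [50,54): 4 bp
  [54,64): 10 bp
  [64,75): 11 bp
  [75,86): 11 bp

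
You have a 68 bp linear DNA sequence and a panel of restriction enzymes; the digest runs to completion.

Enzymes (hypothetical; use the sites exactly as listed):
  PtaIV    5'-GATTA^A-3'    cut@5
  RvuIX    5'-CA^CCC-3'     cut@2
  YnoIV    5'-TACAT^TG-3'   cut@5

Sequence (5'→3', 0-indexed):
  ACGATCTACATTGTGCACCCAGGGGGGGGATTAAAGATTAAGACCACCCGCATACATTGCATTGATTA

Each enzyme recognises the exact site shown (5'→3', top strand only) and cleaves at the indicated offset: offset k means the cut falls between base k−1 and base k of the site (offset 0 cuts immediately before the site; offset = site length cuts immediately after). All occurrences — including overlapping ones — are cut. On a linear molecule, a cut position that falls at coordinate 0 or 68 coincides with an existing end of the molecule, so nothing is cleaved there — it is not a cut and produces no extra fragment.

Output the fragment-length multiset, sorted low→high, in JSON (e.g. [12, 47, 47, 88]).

[6,6,7,11,11,11,16]

Per-enzyme occurrences:
  PtaIV (GATTAA, off=5): starts [28, 35] → cuts [33, 40]
  RvuIX (CACCC, off=2): starts [15, 44] → cuts [17, 46]
  YnoIV (TACATTG, off=5): starts [6, 52] → cuts [11, 57]

Pooled cuts: [11, 17, 33, 40, 46, 57]

Fragments:
  [0,11): 11 bp
  [11,17): 6 bp
  [17,33): 16 bp
  [33,40): 7 bp
  [40,46): 6 bp
  [46,57): 11 bp
  [57,68): 11 bp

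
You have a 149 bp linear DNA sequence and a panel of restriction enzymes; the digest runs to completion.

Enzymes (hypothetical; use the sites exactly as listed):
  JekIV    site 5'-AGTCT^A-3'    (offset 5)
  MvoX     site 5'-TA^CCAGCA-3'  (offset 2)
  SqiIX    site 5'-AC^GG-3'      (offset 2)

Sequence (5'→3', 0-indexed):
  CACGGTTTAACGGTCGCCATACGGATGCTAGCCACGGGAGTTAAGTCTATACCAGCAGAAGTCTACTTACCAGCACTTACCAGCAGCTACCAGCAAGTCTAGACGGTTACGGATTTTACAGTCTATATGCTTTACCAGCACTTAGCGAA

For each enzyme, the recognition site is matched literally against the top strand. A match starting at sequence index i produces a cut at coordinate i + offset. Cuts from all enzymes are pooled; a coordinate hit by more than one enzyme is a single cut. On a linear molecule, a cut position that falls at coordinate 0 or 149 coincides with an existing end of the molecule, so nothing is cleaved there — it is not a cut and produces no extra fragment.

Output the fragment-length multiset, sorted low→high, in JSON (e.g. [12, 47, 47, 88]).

[3,3,4,5,6,8,10,10,10,11,11,13,13,13,14,15]

Scan for sites:
  JekIV AGTCTA/5: at [43, 59, 95, 119] ⇒ [48, 64, 100, 124]
  MvoX TACCAGCA/2: at [49, 67, 77, 87, 132] ⇒ [51, 69, 79, 89, 134]
  SqiIX ACGG/2: at [1, 9, 20, 33, 102, 108] ⇒ [3, 11, 22, 35, 104, 110]

Pooled cuts: [3, 11, 22, 35, 48, 51, 64, 69, 79, 89, 100, 104, 110, 124, 134]

Fragment lengths:
  [0,3): 3 bp
  [3,11): 8 bp
  [11,22): 11 bp
  [22,35): 13 bp
  [35,48): 13 bp
  [48,51): 3 bp
  [51,64): 13 bp
  [64,69): 5 bp
  [69,79): 10 bp
  [79,89): 10 bp
  [89,100): 11 bp
  [100,104): 4 bp
  [104,110): 6 bp
  [110,124): 14 bp
  [124,134): 10 bp
  [134,149): 15 bp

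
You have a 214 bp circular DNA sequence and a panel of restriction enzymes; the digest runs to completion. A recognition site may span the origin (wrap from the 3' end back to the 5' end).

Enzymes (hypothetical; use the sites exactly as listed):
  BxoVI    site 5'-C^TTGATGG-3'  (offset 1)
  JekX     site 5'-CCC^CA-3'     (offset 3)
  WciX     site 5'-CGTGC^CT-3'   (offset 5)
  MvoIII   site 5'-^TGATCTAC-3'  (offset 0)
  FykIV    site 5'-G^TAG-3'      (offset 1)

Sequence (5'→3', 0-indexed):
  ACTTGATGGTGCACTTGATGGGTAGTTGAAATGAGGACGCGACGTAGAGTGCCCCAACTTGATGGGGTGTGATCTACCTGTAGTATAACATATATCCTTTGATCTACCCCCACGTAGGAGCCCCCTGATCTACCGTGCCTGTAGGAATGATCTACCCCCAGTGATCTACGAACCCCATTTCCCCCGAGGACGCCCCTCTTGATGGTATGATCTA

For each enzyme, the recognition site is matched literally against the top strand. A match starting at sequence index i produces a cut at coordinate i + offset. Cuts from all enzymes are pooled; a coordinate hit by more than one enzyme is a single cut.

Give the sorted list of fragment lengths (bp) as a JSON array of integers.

[3,3,4,4,6,8,10,11,11,11,11,11,12,13,14,18,19,22,23]

Per-enzyme occurrences:
  BxoVI CTTGATGG/1: at [1, 13, 57, 197] ⇒ [2, 14, 58, 198]
  JekX CCCCA/3: at [51, 107, 155, 172] ⇒ [54, 110, 158, 175]
  WciX CGTGCCT/5: at [133] ⇒ [138]
  MvoIII TGATCTAC/0: at [69, 99, 125, 147, 161] ⇒ [69, 99, 125, 147, 161]
  FykIV GTAG/1: at [21, 43, 79, 113, 140] ⇒ [22, 44, 80, 114, 141]

All cut coordinates (distinct, sorted): [2, 14, 22, 44, 54, 58, 69, 80, 99, 110, 114, 125, 138, 141, 147, 158, 161, 175, 198]

Fragments:
  2→14: 12 bp
  14→22: 8 bp
  22→44: 22 bp
  44→54: 10 bp
  54→58: 4 bp
  58→69: 11 bp
  69→80: 11 bp
  80→99: 19 bp
  99→110: 11 bp
  110→114: 4 bp
  114→125: 11 bp
  125→138: 13 bp
  138→141: 3 bp
  141→147: 6 bp
  147→158: 11 bp
  158→161: 3 bp
  161→175: 14 bp
  175→198: 23 bp
  198→2 (wrap): 214-198+2 = 18 bp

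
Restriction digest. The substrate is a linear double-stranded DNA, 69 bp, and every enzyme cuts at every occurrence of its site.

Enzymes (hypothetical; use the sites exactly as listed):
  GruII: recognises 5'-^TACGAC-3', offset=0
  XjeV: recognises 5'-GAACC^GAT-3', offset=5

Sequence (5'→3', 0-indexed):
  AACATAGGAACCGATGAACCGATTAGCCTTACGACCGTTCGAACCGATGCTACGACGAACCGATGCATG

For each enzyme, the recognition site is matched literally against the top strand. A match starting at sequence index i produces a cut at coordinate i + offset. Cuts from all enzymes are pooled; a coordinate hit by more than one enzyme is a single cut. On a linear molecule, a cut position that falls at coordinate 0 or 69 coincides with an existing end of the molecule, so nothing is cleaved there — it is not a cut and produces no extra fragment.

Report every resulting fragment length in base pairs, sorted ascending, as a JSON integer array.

[5,8,8,9,11,12,16]

Per-enzyme occurrences:
  GruII (TACGAC, off=0): starts [29, 50] → cuts [29, 50]
  XjeV (GAACCGAT, off=5): starts [7, 15, 40, 56] → cuts [12, 20, 45, 61]

All cut coordinates (distinct, sorted): [12, 20, 29, 45, 50, 61]

Fragments:
  [0,12): 12 bp
  [12,20): 8 bp
  [20,29): 9 bp
  [29,45): 16 bp
  [45,50): 5 bp
  [50,61): 11 bp
  [61,69): 8 bp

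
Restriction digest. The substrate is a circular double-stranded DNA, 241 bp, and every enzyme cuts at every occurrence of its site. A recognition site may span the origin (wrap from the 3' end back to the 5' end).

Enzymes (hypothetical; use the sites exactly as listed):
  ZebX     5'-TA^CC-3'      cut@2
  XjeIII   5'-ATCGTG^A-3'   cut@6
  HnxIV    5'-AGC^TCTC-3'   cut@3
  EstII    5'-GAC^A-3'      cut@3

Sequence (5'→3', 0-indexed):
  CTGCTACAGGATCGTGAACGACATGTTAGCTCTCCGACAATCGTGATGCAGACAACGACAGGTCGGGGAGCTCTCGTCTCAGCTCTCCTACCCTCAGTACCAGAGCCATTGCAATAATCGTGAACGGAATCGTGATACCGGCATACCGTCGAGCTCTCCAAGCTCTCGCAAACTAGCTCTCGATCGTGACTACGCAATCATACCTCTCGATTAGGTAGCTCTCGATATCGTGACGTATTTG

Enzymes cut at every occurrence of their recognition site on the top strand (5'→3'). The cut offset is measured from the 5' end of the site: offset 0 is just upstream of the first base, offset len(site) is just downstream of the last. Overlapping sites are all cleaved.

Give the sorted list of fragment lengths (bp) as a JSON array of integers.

[3,6,6,7,7,8,8,8,8,9,9,9,11,12,12,12,13,14,14,17,23,25]

Scan for sites:
  ZebX (TACC, off=2): starts [88, 97, 135, 143, 200] → cuts [90, 99, 137, 145, 202]
  XjeIII (ATCGTGA, off=6): starts [10, 39, 116, 128, 182, 226] → cuts [16, 45, 122, 134, 188, 232]
  HnxIV (AGCTCTC, off=3): starts [27, 68, 80, 151, 160, 174, 216] → cuts [30, 71, 83, 154, 163, 177, 219]
  EstII (GACA, off=3): starts [19, 35, 50, 56] → cuts [22, 38, 53, 59]

All cut coordinates (distinct, sorted): [16, 22, 30, 38, 45, 53, 59, 71, 83, 90, 99, 122, 134, 137, 145, 154, 163, 177, 188, 202, 219, 232]

Fragments:
  16→22: 6 bp
  22→30: 8 bp
  30→38: 8 bp
  38→45: 7 bp
  45→53: 8 bp
  53→59: 6 bp
  59→71: 12 bp
  71→83: 12 bp
  83→90: 7 bp
  90→99: 9 bp
  99→122: 23 bp
  122→134: 12 bp
  134→137: 3 bp
  137→145: 8 bp
  145→154: 9 bp
  154→163: 9 bp
  163→177: 14 bp
  177→188: 11 bp
  188→202: 14 bp
  202→219: 17 bp
  219→232: 13 bp
  232→16 (wrap): 241-232+16 = 25 bp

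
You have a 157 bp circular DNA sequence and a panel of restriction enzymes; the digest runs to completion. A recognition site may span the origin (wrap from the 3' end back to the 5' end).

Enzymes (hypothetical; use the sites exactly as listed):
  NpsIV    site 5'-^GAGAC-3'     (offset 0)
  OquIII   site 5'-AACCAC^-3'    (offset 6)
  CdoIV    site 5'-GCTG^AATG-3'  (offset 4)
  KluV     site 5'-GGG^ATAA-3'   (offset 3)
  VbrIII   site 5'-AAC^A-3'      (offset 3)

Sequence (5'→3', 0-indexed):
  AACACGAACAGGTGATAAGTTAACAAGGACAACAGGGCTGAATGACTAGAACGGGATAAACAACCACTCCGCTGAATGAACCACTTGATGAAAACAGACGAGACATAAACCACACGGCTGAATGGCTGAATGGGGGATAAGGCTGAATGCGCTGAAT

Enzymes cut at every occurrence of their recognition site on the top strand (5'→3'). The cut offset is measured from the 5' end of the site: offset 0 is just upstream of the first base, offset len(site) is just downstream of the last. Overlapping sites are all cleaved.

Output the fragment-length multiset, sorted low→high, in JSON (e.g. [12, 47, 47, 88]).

Site scan:
  NpsIV (GAGAC, off=0): starts [99] → cuts [99]
  OquIII (AACCAC, off=6): starts [61, 78, 107] → cuts [67, 84, 113]
  CdoIV (GCTGAATG, off=4): starts [36, 70, 116, 124, 141] → cuts [40, 74, 120, 128, 145]
  KluV (GGGATAA, off=3): starts [52, 133] → cuts [55, 136]
  VbrIII (AACA, off=3): starts [0, 6, 21, 30, 58, 92] → cuts [3, 9, 24, 33, 61, 95]

Pooled cuts: [3, 9, 24, 33, 40, 55, 61, 67, 74, 84, 95, 99, 113, 120, 128, 136, 145]

Fragment lengths:
  3→9: 6 bp
  9→24: 15 bp
  24→33: 9 bp
  33→40: 7 bp
  40→55: 15 bp
  55→61: 6 bp
  61→67: 6 bp
  67→74: 7 bp
  74→84: 10 bp
  84→95: 11 bp
  95→99: 4 bp
  99→113: 14 bp
  113→120: 7 bp
  120→128: 8 bp
  128→136: 8 bp
  136→145: 9 bp
  145→3 (wrap): 157-145+3 = 15 bp

[4,6,6,6,7,7,7,8,8,9,9,10,11,14,15,15,15]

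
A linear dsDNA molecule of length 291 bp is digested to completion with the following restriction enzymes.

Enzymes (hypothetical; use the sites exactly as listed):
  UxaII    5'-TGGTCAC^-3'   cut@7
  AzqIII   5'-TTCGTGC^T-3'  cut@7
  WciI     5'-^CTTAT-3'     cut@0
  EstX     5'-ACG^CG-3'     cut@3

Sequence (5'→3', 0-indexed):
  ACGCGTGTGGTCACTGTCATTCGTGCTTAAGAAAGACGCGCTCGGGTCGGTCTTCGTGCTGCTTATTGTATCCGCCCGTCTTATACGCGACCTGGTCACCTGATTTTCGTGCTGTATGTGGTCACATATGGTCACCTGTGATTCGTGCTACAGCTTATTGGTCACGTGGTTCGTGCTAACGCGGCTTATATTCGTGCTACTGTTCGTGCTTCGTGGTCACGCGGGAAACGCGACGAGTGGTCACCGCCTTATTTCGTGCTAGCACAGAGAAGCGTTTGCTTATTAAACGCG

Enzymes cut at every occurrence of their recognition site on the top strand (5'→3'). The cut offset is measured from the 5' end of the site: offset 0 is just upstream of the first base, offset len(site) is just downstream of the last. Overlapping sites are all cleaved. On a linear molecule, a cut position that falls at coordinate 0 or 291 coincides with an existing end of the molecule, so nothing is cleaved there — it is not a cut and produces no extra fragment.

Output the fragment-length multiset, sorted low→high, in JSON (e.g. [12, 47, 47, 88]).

[1,2,2,3,3,3,5,5,8,9,10,11,11,11,11,12,12,12,12,12,12,13,13,13,13,14,18,19,21]

Per-enzyme occurrences:
  UxaII (TGGTCAC, off=7): starts [7, 92, 118, 128, 158, 213, 237] → cuts [14, 99, 125, 135, 165, 220, 244]
  AzqIII (TTCGTGCT, off=7): starts [19, 52, 105, 141, 169, 190, 202, 252] → cuts [26, 59, 112, 148, 176, 197, 209, 259]
  WciI (CTTAT, off=0): starts [61, 79, 153, 184, 247, 278] → cuts [61, 79, 153, 184, 247, 278]
  EstX (ACGCG, off=3): starts [0, 35, 84, 178, 218, 227, 286] → cuts [3, 38, 87, 181, 221, 230, 289]

Pooled cuts: [3, 14, 26, 38, 59, 61, 79, 87, 99, 112, 125, 135, 148, 153, 165, 176, 181, 184, 197, 209, 220, 221, 230, 244, 247, 259, 278, 289]

Fragment lengths:
  [0,3): 3 bp
  [3,14): 11 bp
  [14,26): 12 bp
  [26,38): 12 bp
  [38,59): 21 bp
  [59,61): 2 bp
  [61,79): 18 bp
  [79,87): 8 bp
  [87,99): 12 bp
  [99,112): 13 bp
  [112,125): 13 bp
  [125,135): 10 bp
  [135,148): 13 bp
  [148,153): 5 bp
  [153,165): 12 bp
  [165,176): 11 bp
  [176,181): 5 bp
  [181,184): 3 bp
  [184,197): 13 bp
  [197,209): 12 bp
  [209,220): 11 bp
  [220,221): 1 bp
  [221,230): 9 bp
  [230,244): 14 bp
  [244,247): 3 bp
  [247,259): 12 bp
  [259,278): 19 bp
  [278,289): 11 bp
  [289,291): 2 bp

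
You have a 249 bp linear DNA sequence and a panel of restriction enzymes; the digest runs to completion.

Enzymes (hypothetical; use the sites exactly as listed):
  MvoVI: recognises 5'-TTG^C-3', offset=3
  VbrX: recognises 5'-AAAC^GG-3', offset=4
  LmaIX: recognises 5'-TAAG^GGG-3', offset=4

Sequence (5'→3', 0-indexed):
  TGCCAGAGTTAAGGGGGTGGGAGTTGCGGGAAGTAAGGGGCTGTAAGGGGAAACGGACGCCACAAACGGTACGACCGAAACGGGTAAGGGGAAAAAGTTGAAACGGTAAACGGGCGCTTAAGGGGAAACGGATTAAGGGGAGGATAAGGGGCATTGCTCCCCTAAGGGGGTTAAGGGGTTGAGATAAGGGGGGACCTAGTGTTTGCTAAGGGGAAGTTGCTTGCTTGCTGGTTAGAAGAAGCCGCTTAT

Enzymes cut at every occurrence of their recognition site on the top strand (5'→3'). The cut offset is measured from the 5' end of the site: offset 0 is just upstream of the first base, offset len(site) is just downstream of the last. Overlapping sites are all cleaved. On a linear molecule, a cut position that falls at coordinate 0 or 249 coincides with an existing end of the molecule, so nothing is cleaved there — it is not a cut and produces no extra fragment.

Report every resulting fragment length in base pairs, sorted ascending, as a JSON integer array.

Per-enzyme occurrences:
  MvoVI (TTGC, off=3): starts [23, 153, 202, 216, 220, 224] → cuts [26, 156, 205, 219, 223, 227]
  VbrX (AAACGG, off=4): starts [50, 63, 77, 100, 107, 125] → cuts [54, 67, 81, 104, 111, 129]
  LmaIX (TAAGGGG, off=4): starts [9, 33, 43, 84, 118, 133, 144, 162, 171, 184, 206] → cuts [13, 37, 47, 88, 122, 137, 148, 166, 175, 188, 210]

Pooled cuts: [13, 26, 37, 47, 54, 67, 81, 88, 104, 111, 122, 129, 137, 148, 156, 166, 175, 188, 205, 210, 219, 223, 227]

Fragments:
  [0,13): 13 bp
  [13,26): 13 bp
  [26,37): 11 bp
  [37,47): 10 bp
  [47,54): 7 bp
  [54,67): 13 bp
  [67,81): 14 bp
  [81,88): 7 bp
  [88,104): 16 bp
  [104,111): 7 bp
  [111,122): 11 bp
  [122,129): 7 bp
  [129,137): 8 bp
  [137,148): 11 bp
  [148,156): 8 bp
  [156,166): 10 bp
  [166,175): 9 bp
  [175,188): 13 bp
  [188,205): 17 bp
  [205,210): 5 bp
  [210,219): 9 bp
  [219,223): 4 bp
  [223,227): 4 bp
  [227,249): 22 bp

[4,4,5,7,7,7,7,8,8,9,9,10,10,11,11,11,13,13,13,13,14,16,17,22]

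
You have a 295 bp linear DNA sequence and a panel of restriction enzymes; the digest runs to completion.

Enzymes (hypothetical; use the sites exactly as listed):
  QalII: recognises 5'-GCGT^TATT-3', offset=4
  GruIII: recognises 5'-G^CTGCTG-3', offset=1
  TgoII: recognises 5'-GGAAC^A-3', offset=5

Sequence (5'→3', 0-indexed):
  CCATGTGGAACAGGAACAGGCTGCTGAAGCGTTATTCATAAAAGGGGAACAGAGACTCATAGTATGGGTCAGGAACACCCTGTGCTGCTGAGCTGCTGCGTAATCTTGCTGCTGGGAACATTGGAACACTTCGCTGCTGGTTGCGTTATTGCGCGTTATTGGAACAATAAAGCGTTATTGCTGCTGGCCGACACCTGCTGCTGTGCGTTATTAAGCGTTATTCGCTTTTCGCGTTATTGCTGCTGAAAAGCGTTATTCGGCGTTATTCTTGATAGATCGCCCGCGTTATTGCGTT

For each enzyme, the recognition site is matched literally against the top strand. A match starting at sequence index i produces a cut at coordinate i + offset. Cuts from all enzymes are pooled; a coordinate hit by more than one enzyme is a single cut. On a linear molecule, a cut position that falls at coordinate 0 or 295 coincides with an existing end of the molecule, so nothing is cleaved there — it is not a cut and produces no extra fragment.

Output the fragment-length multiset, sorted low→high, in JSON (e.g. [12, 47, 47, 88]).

[3,5,5,6,6,8,8,8,9,9,10,10,10,10,11,11,11,12,13,14,16,16,17,18,23,26]

Site scan:
  QalII GCGTTATT/4: at [28, 142, 152, 171, 204, 214, 230, 249, 259, 282] ⇒ [32, 146, 156, 175, 208, 218, 234, 253, 263, 286]
  GruIII GCTGCTG/1: at [19, 83, 91, 107, 132, 179, 196, 238] ⇒ [20, 84, 92, 108, 133, 180, 197, 239]
  TgoII GGAACA/5: at [6, 12, 45, 71, 114, 122, 160] ⇒ [11, 17, 50, 76, 119, 127, 165]

Pooled cuts: [11, 17, 20, 32, 50, 76, 84, 92, 108, 119, 127, 133, 146, 156, 165, 175, 180, 197, 208, 218, 234, 239, 253, 263, 286]

Fragments:
  [0,11): 11 bp
  [11,17): 6 bp
  [17,20): 3 bp
  [20,32): 12 bp
  [32,50): 18 bp
  [50,76): 26 bp
  [76,84): 8 bp
  [84,92): 8 bp
  [92,108): 16 bp
  [108,119): 11 bp
  [119,127): 8 bp
  [127,133): 6 bp
  [133,146): 13 bp
  [146,156): 10 bp
  [156,165): 9 bp
  [165,175): 10 bp
  [175,180): 5 bp
  [180,197): 17 bp
  [197,208): 11 bp
  [208,218): 10 bp
  [218,234): 16 bp
  [234,239): 5 bp
  [239,253): 14 bp
  [253,263): 10 bp
  [263,286): 23 bp
  [286,295): 9 bp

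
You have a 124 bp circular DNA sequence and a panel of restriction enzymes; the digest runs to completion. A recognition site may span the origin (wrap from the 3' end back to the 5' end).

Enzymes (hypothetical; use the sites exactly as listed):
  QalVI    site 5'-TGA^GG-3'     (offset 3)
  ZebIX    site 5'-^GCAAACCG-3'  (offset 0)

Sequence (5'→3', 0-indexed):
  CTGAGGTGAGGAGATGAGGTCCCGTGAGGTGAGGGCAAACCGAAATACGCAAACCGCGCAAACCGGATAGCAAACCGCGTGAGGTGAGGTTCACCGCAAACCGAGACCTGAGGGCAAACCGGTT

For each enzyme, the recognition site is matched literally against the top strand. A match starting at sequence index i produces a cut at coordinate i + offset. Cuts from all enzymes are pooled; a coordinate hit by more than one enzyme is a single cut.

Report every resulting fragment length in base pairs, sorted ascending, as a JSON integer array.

Site scan:
  QalVI TGAGG/3: at [1, 6, 14, 24, 29, 79, 84, 108] ⇒ [4, 9, 17, 27, 32, 82, 87, 111]
  ZebIX GCAAACCG/0: at [34, 48, 57, 69, 95, 113] ⇒ [34, 48, 57, 69, 95, 113]

All cut coordinates (distinct, sorted): [4, 9, 17, 27, 32, 34, 48, 57, 69, 82, 87, 95, 111, 113]

Fragments:
  4→9: 5 bp
  9→17: 8 bp
  17→27: 10 bp
  27→32: 5 bp
  32→34: 2 bp
  34→48: 14 bp
  48→57: 9 bp
  57→69: 12 bp
  69→82: 13 bp
  82→87: 5 bp
  87→95: 8 bp
  95→111: 16 bp
  111→113: 2 bp
  113→4 (wrap): 124-113+4 = 15 bp

[2,2,5,5,5,8,8,9,10,12,13,14,15,16]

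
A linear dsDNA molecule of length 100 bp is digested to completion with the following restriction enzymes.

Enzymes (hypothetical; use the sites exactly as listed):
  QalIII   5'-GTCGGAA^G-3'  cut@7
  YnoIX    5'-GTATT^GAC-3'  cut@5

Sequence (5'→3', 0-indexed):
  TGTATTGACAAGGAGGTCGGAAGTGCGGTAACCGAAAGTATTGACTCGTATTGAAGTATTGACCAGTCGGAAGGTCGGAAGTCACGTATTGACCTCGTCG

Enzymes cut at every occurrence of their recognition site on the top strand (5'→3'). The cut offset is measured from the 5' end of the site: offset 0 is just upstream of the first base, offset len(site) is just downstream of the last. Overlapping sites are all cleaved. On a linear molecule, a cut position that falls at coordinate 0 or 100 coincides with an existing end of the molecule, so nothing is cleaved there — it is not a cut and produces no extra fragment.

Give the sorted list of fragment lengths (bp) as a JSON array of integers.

[6,8,10,10,12,16,18,20]

Scan for sites:
  QalIII GTCGGAAG/7: at [15, 65, 73] ⇒ [22, 72, 80]
  YnoIX GTATTGAC/5: at [1, 37, 55, 85] ⇒ [6, 42, 60, 90]

All cut coordinates (distinct, sorted): [6, 22, 42, 60, 72, 80, 90]

Fragment lengths:
  [0,6): 6 bp
  [6,22): 16 bp
  [22,42): 20 bp
  [42,60): 18 bp
  [60,72): 12 bp
  [72,80): 8 bp
  [80,90): 10 bp
  [90,100): 10 bp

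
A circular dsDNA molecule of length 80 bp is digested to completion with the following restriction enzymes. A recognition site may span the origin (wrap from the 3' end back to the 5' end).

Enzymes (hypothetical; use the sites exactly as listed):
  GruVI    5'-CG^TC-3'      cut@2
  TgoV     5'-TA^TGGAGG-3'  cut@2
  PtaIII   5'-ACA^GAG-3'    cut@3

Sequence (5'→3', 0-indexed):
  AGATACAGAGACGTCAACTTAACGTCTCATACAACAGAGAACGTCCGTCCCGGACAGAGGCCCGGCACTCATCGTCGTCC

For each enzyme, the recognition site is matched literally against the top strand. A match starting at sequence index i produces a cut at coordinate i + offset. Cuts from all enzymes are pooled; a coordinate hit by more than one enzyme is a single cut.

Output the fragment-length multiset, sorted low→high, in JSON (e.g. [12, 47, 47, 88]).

[3,4,6,7,9,10,11,12,18]

Scan for sites:
  GruVI CGTC/2: at [11, 22, 41, 45, 72, 75] ⇒ [13, 24, 43, 47, 74, 77]
  TgoV (TATGGAGG, off=2): no sites
  PtaIII ACAGAG/3: at [4, 33, 53] ⇒ [7, 36, 56]

All cut coordinates (distinct, sorted): [7, 13, 24, 36, 43, 47, 56, 74, 77]

Fragment lengths:
  7→13: 6 bp
  13→24: 11 bp
  24→36: 12 bp
  36→43: 7 bp
  43→47: 4 bp
  47→56: 9 bp
  56→74: 18 bp
  74→77: 3 bp
  77→7 (wrap): 80-77+7 = 10 bp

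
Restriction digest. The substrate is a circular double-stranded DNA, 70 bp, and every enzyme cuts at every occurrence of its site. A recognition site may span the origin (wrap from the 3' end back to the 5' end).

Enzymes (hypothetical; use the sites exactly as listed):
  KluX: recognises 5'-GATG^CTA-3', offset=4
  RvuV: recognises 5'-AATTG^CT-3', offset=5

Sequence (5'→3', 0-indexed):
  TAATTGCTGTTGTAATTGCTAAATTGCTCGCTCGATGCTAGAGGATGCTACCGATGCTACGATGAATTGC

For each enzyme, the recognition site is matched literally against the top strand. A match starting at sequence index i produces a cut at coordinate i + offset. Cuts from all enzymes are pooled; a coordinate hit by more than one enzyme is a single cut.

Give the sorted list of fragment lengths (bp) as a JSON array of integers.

Scan for sites:
  KluX GATGCTA/4: at [33, 43, 52] ⇒ [37, 47, 56]
  RvuV AATTGCT/5: at [1, 13, 21, 64] ⇒ [6, 18, 26, 69]

Pooled cuts: [6, 18, 26, 37, 47, 56, 69]

Fragment lengths:
  6→18: 12 bp
  18→26: 8 bp
  26→37: 11 bp
  37→47: 10 bp
  47→56: 9 bp
  56→69: 13 bp
  69→6 (wrap): 70-69+6 = 7 bp

[7,8,9,10,11,12,13]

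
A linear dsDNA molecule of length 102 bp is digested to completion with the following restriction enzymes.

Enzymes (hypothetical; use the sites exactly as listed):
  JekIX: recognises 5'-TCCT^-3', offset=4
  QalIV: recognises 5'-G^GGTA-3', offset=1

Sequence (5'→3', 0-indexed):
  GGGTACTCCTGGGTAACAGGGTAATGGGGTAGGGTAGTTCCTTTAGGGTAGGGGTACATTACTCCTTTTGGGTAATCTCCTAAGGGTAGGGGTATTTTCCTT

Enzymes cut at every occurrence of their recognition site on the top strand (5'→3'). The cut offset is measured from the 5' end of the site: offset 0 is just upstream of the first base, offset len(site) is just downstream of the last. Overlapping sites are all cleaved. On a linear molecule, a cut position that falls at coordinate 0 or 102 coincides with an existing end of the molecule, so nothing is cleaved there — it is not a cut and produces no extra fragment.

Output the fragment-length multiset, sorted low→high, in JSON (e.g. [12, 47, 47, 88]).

[1,1,1,3,4,4,5,6,6,8,8,9,10,11,11,14]

Site scan:
  JekIX TCCT/4: at [6, 38, 62, 77, 97] ⇒ [10, 42, 66, 81, 101]
  QalIV GGGTA/1: at [0, 10, 18, 26, 31, 45, 51, 69, 83, 89] ⇒ [1, 11, 19, 27, 32, 46, 52, 70, 84, 90]

Pooled cuts: [1, 10, 11, 19, 27, 32, 42, 46, 52, 66, 70, 81, 84, 90, 101]

Fragments:
  [0,1): 1 bp
  [1,10): 9 bp
  [10,11): 1 bp
  [11,19): 8 bp
  [19,27): 8 bp
  [27,32): 5 bp
  [32,42): 10 bp
  [42,46): 4 bp
  [46,52): 6 bp
  [52,66): 14 bp
  [66,70): 4 bp
  [70,81): 11 bp
  [81,84): 3 bp
  [84,90): 6 bp
  [90,101): 11 bp
  [101,102): 1 bp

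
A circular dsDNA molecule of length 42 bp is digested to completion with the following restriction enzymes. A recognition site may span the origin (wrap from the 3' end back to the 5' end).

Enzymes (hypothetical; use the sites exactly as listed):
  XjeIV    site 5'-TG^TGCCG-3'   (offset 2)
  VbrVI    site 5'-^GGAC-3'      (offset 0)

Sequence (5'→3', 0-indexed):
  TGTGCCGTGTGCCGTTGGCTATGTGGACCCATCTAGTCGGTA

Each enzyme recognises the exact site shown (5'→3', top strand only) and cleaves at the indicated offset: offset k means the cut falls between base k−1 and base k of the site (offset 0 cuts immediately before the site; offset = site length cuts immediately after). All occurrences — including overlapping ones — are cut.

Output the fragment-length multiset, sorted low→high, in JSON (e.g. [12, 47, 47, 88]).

Scan for sites:
  XjeIV (TGTGCCG, off=2): starts [0, 7] → cuts [2, 9]
  VbrVI (GGAC, off=0): starts [24] → cuts [24]

All cut coordinates (distinct, sorted): [2, 9, 24]

Fragments:
  2→9: 7 bp
  9→24: 15 bp
  24→2 (wrap): 42-24+2 = 20 bp

[7,15,20]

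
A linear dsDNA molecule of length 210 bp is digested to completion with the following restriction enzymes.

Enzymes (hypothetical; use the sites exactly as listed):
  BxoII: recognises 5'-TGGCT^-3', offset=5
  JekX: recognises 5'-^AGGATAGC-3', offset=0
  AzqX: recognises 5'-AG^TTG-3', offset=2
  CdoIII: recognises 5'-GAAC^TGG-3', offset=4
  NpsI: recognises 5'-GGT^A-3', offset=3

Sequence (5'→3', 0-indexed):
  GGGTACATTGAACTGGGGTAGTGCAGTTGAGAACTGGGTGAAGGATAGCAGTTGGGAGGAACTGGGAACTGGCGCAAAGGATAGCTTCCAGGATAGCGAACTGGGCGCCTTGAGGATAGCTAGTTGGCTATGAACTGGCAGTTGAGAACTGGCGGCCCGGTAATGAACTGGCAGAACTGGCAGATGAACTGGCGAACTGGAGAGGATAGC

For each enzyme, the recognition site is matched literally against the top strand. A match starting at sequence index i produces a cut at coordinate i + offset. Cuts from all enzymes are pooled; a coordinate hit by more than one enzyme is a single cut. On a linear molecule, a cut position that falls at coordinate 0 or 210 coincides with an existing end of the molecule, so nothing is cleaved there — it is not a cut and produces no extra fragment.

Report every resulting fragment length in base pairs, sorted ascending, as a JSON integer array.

[4,5,6,6,6,6,7,7,7,7,8,8,8,8,8,9,9,10,11,11,11,12,12,12,12]

Site scan:
  BxoII TGGCT/5: at [124] ⇒ [129]
  JekX AGGATAGC/0: at [41, 77, 89, 112, 202] ⇒ [41, 77, 89, 112, 202]
  AzqX AGTTG/2: at [24, 49, 121, 139] ⇒ [26, 51, 123, 141]
  CdoIII GAACTGG/4: at [9, 30, 58, 65, 97, 131, 145, 164, 173, 185, 193] ⇒ [13, 34, 62, 69, 101, 135, 149, 168, 177, 189, 197]
  NpsI GGTA/3: at [1, 16, 158] ⇒ [4, 19, 161]

All cut coordinates (distinct, sorted): [4, 13, 19, 26, 34, 41, 51, 62, 69, 77, 89, 101, 112, 123, 129, 135, 141, 149, 161, 168, 177, 189, 197, 202]

Fragments:
  [0,4): 4 bp
  [4,13): 9 bp
  [13,19): 6 bp
  [19,26): 7 bp
  [26,34): 8 bp
  [34,41): 7 bp
  [41,51): 10 bp
  [51,62): 11 bp
  [62,69): 7 bp
  [69,77): 8 bp
  [77,89): 12 bp
  [89,101): 12 bp
  [101,112): 11 bp
  [112,123): 11 bp
  [123,129): 6 bp
  [129,135): 6 bp
  [135,141): 6 bp
  [141,149): 8 bp
  [149,161): 12 bp
  [161,168): 7 bp
  [168,177): 9 bp
  [177,189): 12 bp
  [189,197): 8 bp
  [197,202): 5 bp
  [202,210): 8 bp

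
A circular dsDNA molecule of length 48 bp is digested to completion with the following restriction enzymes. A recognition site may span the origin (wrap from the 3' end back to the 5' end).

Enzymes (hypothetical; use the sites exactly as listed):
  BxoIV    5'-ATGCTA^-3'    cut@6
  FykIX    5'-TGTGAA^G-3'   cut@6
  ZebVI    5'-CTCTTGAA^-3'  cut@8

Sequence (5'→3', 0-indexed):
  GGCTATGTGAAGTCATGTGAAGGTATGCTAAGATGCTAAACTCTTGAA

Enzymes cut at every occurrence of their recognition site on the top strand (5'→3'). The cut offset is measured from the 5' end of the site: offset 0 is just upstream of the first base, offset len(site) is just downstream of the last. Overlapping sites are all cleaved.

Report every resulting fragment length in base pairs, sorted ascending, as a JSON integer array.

[8,9,10,10,11]

Per-enzyme occurrences:
  BxoIV (ATGCTA, off=6): starts [24, 32] → cuts [30, 38]
  FykIX (TGTGAAG, off=6): starts [5, 15] → cuts [11, 21]
  ZebVI (CTCTTGAA, off=8): starts [40] → cuts [0]

All cut coordinates (distinct, sorted): [0, 11, 21, 30, 38]

Fragment lengths:
  0→11: 11 bp
  11→21: 10 bp
  21→30: 9 bp
  30→38: 8 bp
  38→0 (wrap): 48-38+0 = 10 bp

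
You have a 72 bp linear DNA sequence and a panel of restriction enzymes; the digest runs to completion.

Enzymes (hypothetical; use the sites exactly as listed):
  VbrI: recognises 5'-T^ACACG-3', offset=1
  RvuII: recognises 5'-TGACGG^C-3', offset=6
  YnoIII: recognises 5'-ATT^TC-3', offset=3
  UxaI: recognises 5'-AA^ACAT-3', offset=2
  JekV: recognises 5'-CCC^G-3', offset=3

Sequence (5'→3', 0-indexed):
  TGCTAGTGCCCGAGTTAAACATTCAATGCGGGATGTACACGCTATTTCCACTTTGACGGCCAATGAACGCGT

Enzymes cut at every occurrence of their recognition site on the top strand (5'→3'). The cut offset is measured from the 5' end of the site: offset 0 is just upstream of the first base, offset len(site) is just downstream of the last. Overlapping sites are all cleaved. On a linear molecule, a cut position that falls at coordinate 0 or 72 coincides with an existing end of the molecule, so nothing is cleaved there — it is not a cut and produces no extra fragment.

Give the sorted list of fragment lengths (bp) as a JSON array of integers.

[7,10,11,13,13,18]

Per-enzyme occurrences:
  VbrI (TACACG, off=1): starts [35] → cuts [36]
  RvuII (TGACGGC, off=6): starts [53] → cuts [59]
  YnoIII (ATTTC, off=3): starts [43] → cuts [46]
  UxaI (AAACAT, off=2): starts [16] → cuts [18]
  JekV (CCCG, off=3): starts [8] → cuts [11]

Pooled cuts: [11, 18, 36, 46, 59]

Fragment lengths:
  [0,11): 11 bp
  [11,18): 7 bp
  [18,36): 18 bp
  [36,46): 10 bp
  [46,59): 13 bp
  [59,72): 13 bp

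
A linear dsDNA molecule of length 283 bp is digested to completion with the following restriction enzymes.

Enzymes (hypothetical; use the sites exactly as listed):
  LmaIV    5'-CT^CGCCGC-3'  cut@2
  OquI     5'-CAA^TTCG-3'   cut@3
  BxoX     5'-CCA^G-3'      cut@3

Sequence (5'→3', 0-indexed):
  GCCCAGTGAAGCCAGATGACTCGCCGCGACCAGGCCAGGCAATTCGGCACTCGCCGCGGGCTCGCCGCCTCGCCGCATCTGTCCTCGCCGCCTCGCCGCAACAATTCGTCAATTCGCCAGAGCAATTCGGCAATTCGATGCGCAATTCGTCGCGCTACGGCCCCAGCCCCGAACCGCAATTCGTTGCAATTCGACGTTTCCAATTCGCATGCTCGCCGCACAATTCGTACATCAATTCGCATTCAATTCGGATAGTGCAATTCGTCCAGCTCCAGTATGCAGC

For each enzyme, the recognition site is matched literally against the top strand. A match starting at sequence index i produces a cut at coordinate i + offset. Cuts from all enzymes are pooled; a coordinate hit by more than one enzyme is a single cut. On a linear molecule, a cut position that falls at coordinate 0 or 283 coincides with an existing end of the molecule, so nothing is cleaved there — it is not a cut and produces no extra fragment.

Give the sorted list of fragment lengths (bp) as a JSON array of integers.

[5,5,5,6,6,7,7,8,8,8,8,8,9,9,9,10,10,10,11,11,11,11,12,12,14,14,14,15,20]

Site scan:
  LmaIV CTCGCCGC/2: at [19, 49, 60, 68, 83, 91, 211] ⇒ [21, 51, 62, 70, 85, 93, 213]
  OquI CAATTCG/3: at [39, 101, 109, 122, 130, 142, 176, 186, 200, 220, 232, 243, 257] ⇒ [42, 104, 112, 125, 133, 145, 179, 189, 203, 223, 235, 246, 260]
  BxoX CCAG/3: at [2, 11, 29, 34, 116, 162, 265, 271] ⇒ [5, 14, 32, 37, 119, 165, 268, 274]

Pooled cuts: [5, 14, 21, 32, 37, 42, 51, 62, 70, 85, 93, 104, 112, 119, 125, 133, 145, 165, 179, 189, 203, 213, 223, 235, 246, 260, 268, 274]

Fragment lengths:
  [0,5): 5 bp
  [5,14): 9 bp
  [14,21): 7 bp
  [21,32): 11 bp
  [32,37): 5 bp
  [37,42): 5 bp
  [42,51): 9 bp
  [51,62): 11 bp
  [62,70): 8 bp
  [70,85): 15 bp
  [85,93): 8 bp
  [93,104): 11 bp
  [104,112): 8 bp
  [112,119): 7 bp
  [119,125): 6 bp
  [125,133): 8 bp
  [133,145): 12 bp
  [145,165): 20 bp
  [165,179): 14 bp
  [179,189): 10 bp
  [189,203): 14 bp
  [203,213): 10 bp
  [213,223): 10 bp
  [223,235): 12 bp
  [235,246): 11 bp
  [246,260): 14 bp
  [260,268): 8 bp
  [268,274): 6 bp
  [274,283): 9 bp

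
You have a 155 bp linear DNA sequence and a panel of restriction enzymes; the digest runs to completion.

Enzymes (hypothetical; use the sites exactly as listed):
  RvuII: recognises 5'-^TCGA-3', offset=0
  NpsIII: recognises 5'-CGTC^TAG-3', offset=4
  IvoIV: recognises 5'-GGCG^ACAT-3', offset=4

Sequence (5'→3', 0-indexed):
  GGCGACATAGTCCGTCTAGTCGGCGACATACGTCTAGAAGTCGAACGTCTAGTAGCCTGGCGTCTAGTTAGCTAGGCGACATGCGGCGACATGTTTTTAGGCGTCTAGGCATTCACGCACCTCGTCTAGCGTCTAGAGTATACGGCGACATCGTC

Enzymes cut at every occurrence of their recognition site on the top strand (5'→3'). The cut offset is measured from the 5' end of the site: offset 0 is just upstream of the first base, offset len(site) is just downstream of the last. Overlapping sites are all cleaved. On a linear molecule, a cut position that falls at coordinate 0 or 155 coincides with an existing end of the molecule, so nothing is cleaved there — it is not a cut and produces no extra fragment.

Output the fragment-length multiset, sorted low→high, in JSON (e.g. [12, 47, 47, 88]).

Site scan:
  RvuII TCGA/0: at [40] ⇒ [40]
  NpsIII CGTCTAG/4: at [12, 30, 45, 60, 101, 122, 129] ⇒ [16, 34, 49, 64, 105, 126, 133]
  IvoIV GGCGACAT/4: at [0, 21, 74, 84, 143] ⇒ [4, 25, 78, 88, 147]

All cut coordinates (distinct, sorted): [4, 16, 25, 34, 40, 49, 64, 78, 88, 105, 126, 133, 147]

Fragment lengths:
  [0,4): 4 bp
  [4,16): 12 bp
  [16,25): 9 bp
  [25,34): 9 bp
  [34,40): 6 bp
  [40,49): 9 bp
  [49,64): 15 bp
  [64,78): 14 bp
  [78,88): 10 bp
  [88,105): 17 bp
  [105,126): 21 bp
  [126,133): 7 bp
  [133,147): 14 bp
  [147,155): 8 bp

[4,6,7,8,9,9,9,10,12,14,14,15,17,21]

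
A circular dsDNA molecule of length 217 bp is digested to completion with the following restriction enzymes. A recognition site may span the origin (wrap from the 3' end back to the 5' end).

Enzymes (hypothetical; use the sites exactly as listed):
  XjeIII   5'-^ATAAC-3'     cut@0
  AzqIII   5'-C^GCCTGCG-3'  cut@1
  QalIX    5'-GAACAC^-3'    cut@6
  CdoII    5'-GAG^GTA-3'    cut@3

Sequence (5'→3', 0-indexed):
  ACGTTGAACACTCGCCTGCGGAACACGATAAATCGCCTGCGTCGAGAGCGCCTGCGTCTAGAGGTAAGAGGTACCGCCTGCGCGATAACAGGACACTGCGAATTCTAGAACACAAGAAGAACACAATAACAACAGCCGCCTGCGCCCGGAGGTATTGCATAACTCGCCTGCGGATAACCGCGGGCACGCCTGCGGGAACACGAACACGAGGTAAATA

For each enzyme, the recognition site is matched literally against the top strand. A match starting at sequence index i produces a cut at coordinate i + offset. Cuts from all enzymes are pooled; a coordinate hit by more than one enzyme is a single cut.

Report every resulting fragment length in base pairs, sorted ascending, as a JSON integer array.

[1,2,3,4,5,6,7,7,7,8,8,9,11,12,13,14,14,14,14,14,15,29]

Site scan:
  XjeIII (ATAAC, off=0): starts [84, 125, 158, 173, 214] → cuts [84, 125, 158, 173, 214]
  AzqIII (CGCCTGCG, off=1): starts [12, 33, 48, 74, 136, 164, 186] → cuts [13, 34, 49, 75, 137, 165, 187]
  QalIX (GAACAC, off=6): starts [5, 20, 107, 118, 195, 201] → cuts [11, 26, 113, 124, 201, 207]
  CdoII (GAGGTA, off=3): starts [60, 67, 148, 207] → cuts [63, 70, 151, 210]

Pooled cuts: [11, 13, 26, 34, 49, 63, 70, 75, 84, 113, 124, 125, 137, 151, 158, 165, 173, 187, 201, 207, 210, 214]

Fragment lengths:
  11→13: 2 bp
  13→26: 13 bp
  26→34: 8 bp
  34→49: 15 bp
  49→63: 14 bp
  63→70: 7 bp
  70→75: 5 bp
  75→84: 9 bp
  84→113: 29 bp
  113→124: 11 bp
  124→125: 1 bp
  125→137: 12 bp
  137→151: 14 bp
  151→158: 7 bp
  158→165: 7 bp
  165→173: 8 bp
  173→187: 14 bp
  187→201: 14 bp
  201→207: 6 bp
  207→210: 3 bp
  210→214: 4 bp
  214→11 (wrap): 217-214+11 = 14 bp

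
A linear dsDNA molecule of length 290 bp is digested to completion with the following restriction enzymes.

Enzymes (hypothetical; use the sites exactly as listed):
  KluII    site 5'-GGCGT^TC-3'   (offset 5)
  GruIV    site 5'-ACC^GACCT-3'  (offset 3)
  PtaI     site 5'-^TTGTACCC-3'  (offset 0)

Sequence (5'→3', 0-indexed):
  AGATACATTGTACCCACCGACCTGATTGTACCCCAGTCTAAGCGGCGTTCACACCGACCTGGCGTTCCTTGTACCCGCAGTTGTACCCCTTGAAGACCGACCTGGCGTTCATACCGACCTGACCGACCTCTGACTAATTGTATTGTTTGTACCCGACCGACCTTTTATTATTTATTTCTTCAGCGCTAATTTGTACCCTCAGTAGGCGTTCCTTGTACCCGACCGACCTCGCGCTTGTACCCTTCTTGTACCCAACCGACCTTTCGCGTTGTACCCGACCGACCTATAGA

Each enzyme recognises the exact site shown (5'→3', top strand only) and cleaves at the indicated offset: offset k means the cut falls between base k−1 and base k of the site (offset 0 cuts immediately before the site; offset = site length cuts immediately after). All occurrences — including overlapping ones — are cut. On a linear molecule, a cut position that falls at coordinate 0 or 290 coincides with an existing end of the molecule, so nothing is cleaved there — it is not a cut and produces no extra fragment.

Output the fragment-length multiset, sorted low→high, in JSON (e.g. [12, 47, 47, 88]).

Per-enzyme occurrences:
  KluII GGCGTTC/5: at [43, 60, 103, 204] ⇒ [48, 65, 108, 209]
  GruIV ACCGACCT/3: at [15, 52, 95, 112, 121, 155, 221, 254, 277] ⇒ [18, 55, 98, 115, 124, 158, 224, 257, 280]
  PtaI TTGTACCC/0: at [7, 25, 68, 80, 146, 190, 212, 234, 245, 268] ⇒ [7, 25, 68, 80, 146, 190, 212, 234, 245, 268]

All cut coordinates (distinct, sorted): [7, 18, 25, 48, 55, 65, 68, 80, 98, 108, 115, 124, 146, 158, 190, 209, 212, 224, 234, 245, 257, 268, 280]

Fragment lengths:
  [0,7): 7 bp
  [7,18): 11 bp
  [18,25): 7 bp
  [25,48): 23 bp
  [48,55): 7 bp
  [55,65): 10 bp
  [65,68): 3 bp
  [68,80): 12 bp
  [80,98): 18 bp
  [98,108): 10 bp
  [108,115): 7 bp
  [115,124): 9 bp
  [124,146): 22 bp
  [146,158): 12 bp
  [158,190): 32 bp
  [190,209): 19 bp
  [209,212): 3 bp
  [212,224): 12 bp
  [224,234): 10 bp
  [234,245): 11 bp
  [245,257): 12 bp
  [257,268): 11 bp
  [268,280): 12 bp
  [280,290): 10 bp

[3,3,7,7,7,7,9,10,10,10,10,11,11,11,12,12,12,12,12,18,19,22,23,32]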